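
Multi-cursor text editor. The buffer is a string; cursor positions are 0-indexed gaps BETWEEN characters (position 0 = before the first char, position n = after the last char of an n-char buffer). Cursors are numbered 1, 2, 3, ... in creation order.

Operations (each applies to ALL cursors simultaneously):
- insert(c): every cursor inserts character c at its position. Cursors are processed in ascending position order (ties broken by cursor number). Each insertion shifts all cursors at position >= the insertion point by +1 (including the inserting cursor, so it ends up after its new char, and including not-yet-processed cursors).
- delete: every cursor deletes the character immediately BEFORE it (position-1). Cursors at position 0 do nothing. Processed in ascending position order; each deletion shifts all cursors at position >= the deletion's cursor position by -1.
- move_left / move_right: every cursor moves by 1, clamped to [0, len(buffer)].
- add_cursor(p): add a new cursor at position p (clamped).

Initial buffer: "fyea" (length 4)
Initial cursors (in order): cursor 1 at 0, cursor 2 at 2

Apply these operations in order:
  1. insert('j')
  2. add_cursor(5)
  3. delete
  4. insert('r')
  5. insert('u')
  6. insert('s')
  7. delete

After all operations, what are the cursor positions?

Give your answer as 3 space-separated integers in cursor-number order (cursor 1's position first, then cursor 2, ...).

Answer: 2 8 8

Derivation:
After op 1 (insert('j')): buffer="jfyjea" (len 6), cursors c1@1 c2@4, authorship 1..2..
After op 2 (add_cursor(5)): buffer="jfyjea" (len 6), cursors c1@1 c2@4 c3@5, authorship 1..2..
After op 3 (delete): buffer="fya" (len 3), cursors c1@0 c2@2 c3@2, authorship ...
After op 4 (insert('r')): buffer="rfyrra" (len 6), cursors c1@1 c2@5 c3@5, authorship 1..23.
After op 5 (insert('u')): buffer="rufyrruua" (len 9), cursors c1@2 c2@8 c3@8, authorship 11..2323.
After op 6 (insert('s')): buffer="rusfyrruussa" (len 12), cursors c1@3 c2@11 c3@11, authorship 111..232323.
After op 7 (delete): buffer="rufyrruua" (len 9), cursors c1@2 c2@8 c3@8, authorship 11..2323.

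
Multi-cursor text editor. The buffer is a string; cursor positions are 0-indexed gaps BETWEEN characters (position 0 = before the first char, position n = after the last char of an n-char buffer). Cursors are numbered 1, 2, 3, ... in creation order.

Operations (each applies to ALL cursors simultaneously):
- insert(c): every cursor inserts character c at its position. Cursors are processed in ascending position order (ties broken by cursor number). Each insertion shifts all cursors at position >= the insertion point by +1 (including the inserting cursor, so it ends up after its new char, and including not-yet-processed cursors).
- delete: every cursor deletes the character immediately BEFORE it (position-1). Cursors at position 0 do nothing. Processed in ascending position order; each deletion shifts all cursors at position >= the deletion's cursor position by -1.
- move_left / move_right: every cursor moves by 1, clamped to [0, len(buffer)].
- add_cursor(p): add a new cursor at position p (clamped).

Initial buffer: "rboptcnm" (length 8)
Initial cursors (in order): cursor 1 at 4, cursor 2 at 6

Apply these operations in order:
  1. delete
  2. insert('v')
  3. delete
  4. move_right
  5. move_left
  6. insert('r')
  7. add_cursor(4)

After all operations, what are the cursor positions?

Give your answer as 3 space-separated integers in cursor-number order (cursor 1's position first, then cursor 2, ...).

After op 1 (delete): buffer="rbotnm" (len 6), cursors c1@3 c2@4, authorship ......
After op 2 (insert('v')): buffer="rbovtvnm" (len 8), cursors c1@4 c2@6, authorship ...1.2..
After op 3 (delete): buffer="rbotnm" (len 6), cursors c1@3 c2@4, authorship ......
After op 4 (move_right): buffer="rbotnm" (len 6), cursors c1@4 c2@5, authorship ......
After op 5 (move_left): buffer="rbotnm" (len 6), cursors c1@3 c2@4, authorship ......
After op 6 (insert('r')): buffer="rbortrnm" (len 8), cursors c1@4 c2@6, authorship ...1.2..
After op 7 (add_cursor(4)): buffer="rbortrnm" (len 8), cursors c1@4 c3@4 c2@6, authorship ...1.2..

Answer: 4 6 4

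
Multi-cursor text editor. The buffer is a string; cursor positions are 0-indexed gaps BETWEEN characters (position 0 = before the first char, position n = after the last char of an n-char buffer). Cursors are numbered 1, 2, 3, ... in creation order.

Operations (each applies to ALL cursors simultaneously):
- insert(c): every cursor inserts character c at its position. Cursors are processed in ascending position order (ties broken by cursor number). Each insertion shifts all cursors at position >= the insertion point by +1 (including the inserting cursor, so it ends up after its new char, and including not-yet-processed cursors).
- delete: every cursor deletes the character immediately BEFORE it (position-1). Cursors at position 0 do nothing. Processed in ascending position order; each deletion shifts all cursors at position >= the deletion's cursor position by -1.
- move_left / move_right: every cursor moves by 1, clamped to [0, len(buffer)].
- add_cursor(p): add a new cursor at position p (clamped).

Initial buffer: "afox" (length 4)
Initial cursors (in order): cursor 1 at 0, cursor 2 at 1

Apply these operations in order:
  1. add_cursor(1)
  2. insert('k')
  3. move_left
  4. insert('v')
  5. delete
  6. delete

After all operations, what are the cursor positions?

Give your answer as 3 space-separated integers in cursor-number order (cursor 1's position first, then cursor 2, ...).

After op 1 (add_cursor(1)): buffer="afox" (len 4), cursors c1@0 c2@1 c3@1, authorship ....
After op 2 (insert('k')): buffer="kakkfox" (len 7), cursors c1@1 c2@4 c3@4, authorship 1.23...
After op 3 (move_left): buffer="kakkfox" (len 7), cursors c1@0 c2@3 c3@3, authorship 1.23...
After op 4 (insert('v')): buffer="vkakvvkfox" (len 10), cursors c1@1 c2@6 c3@6, authorship 11.2233...
After op 5 (delete): buffer="kakkfox" (len 7), cursors c1@0 c2@3 c3@3, authorship 1.23...
After op 6 (delete): buffer="kkfox" (len 5), cursors c1@0 c2@1 c3@1, authorship 13...

Answer: 0 1 1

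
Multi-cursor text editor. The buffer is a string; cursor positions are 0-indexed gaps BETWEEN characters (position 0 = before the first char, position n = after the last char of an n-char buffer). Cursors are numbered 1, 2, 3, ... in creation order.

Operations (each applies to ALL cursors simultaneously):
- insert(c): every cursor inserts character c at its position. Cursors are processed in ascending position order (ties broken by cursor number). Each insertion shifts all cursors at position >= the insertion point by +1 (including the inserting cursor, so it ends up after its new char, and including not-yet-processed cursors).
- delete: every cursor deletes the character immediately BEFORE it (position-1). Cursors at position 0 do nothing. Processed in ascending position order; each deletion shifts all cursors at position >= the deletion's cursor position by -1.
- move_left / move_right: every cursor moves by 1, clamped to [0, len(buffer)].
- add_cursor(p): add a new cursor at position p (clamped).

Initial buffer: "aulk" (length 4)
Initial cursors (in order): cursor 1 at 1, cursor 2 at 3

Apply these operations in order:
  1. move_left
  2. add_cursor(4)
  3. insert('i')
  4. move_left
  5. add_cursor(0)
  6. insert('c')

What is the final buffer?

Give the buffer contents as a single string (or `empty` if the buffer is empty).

Answer: cciaucilkci

Derivation:
After op 1 (move_left): buffer="aulk" (len 4), cursors c1@0 c2@2, authorship ....
After op 2 (add_cursor(4)): buffer="aulk" (len 4), cursors c1@0 c2@2 c3@4, authorship ....
After op 3 (insert('i')): buffer="iauilki" (len 7), cursors c1@1 c2@4 c3@7, authorship 1..2..3
After op 4 (move_left): buffer="iauilki" (len 7), cursors c1@0 c2@3 c3@6, authorship 1..2..3
After op 5 (add_cursor(0)): buffer="iauilki" (len 7), cursors c1@0 c4@0 c2@3 c3@6, authorship 1..2..3
After op 6 (insert('c')): buffer="cciaucilkci" (len 11), cursors c1@2 c4@2 c2@6 c3@10, authorship 141..22..33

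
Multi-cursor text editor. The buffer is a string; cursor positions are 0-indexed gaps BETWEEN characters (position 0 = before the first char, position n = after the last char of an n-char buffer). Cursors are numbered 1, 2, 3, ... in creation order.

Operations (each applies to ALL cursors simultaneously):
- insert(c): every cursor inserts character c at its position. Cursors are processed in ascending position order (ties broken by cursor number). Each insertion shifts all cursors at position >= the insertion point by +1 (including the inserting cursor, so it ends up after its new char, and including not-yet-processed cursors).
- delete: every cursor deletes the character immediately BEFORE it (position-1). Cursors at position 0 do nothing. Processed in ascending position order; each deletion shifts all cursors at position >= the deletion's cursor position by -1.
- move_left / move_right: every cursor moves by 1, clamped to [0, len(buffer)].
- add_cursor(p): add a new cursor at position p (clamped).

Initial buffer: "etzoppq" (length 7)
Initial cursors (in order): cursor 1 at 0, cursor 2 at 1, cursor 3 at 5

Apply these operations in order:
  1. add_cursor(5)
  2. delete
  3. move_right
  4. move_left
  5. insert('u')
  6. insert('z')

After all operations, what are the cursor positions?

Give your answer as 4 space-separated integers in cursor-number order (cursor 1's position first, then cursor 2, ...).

Answer: 4 4 10 10

Derivation:
After op 1 (add_cursor(5)): buffer="etzoppq" (len 7), cursors c1@0 c2@1 c3@5 c4@5, authorship .......
After op 2 (delete): buffer="tzpq" (len 4), cursors c1@0 c2@0 c3@2 c4@2, authorship ....
After op 3 (move_right): buffer="tzpq" (len 4), cursors c1@1 c2@1 c3@3 c4@3, authorship ....
After op 4 (move_left): buffer="tzpq" (len 4), cursors c1@0 c2@0 c3@2 c4@2, authorship ....
After op 5 (insert('u')): buffer="uutzuupq" (len 8), cursors c1@2 c2@2 c3@6 c4@6, authorship 12..34..
After op 6 (insert('z')): buffer="uuzztzuuzzpq" (len 12), cursors c1@4 c2@4 c3@10 c4@10, authorship 1212..3434..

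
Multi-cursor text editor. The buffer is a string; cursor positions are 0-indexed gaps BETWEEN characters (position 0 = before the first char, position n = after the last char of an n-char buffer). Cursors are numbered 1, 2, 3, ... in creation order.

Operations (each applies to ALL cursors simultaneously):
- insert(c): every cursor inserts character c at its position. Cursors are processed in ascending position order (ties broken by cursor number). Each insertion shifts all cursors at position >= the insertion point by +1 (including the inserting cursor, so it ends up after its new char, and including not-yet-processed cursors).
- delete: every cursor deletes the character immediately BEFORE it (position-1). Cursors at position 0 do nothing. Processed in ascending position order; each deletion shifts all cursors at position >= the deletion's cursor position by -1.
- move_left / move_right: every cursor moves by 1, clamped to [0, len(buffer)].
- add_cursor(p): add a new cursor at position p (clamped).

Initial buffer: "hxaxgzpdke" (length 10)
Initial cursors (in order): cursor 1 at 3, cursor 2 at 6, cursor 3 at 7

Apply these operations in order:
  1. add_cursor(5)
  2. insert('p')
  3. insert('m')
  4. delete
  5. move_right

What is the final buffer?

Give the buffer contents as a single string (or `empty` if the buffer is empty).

Answer: hxapxgpzpppdke

Derivation:
After op 1 (add_cursor(5)): buffer="hxaxgzpdke" (len 10), cursors c1@3 c4@5 c2@6 c3@7, authorship ..........
After op 2 (insert('p')): buffer="hxapxgpzpppdke" (len 14), cursors c1@4 c4@7 c2@9 c3@11, authorship ...1..4.2.3...
After op 3 (insert('m')): buffer="hxapmxgpmzpmppmdke" (len 18), cursors c1@5 c4@9 c2@12 c3@15, authorship ...11..44.22.33...
After op 4 (delete): buffer="hxapxgpzpppdke" (len 14), cursors c1@4 c4@7 c2@9 c3@11, authorship ...1..4.2.3...
After op 5 (move_right): buffer="hxapxgpzpppdke" (len 14), cursors c1@5 c4@8 c2@10 c3@12, authorship ...1..4.2.3...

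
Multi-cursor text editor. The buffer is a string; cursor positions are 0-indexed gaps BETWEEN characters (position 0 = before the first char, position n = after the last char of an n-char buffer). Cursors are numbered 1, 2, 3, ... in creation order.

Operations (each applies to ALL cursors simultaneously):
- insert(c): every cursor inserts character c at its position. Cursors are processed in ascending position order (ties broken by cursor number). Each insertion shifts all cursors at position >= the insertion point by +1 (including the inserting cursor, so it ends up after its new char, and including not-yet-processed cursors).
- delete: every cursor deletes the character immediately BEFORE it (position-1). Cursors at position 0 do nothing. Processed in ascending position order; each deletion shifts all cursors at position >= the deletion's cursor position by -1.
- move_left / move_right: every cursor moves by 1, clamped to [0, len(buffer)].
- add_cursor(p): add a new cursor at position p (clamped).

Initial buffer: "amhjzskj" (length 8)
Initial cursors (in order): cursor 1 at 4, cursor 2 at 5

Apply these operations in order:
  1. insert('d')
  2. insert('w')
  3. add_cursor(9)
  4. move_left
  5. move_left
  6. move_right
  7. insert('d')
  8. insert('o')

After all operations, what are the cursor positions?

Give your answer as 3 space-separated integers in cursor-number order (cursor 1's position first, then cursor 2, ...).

Answer: 7 14 14

Derivation:
After op 1 (insert('d')): buffer="amhjdzdskj" (len 10), cursors c1@5 c2@7, authorship ....1.2...
After op 2 (insert('w')): buffer="amhjdwzdwskj" (len 12), cursors c1@6 c2@9, authorship ....11.22...
After op 3 (add_cursor(9)): buffer="amhjdwzdwskj" (len 12), cursors c1@6 c2@9 c3@9, authorship ....11.22...
After op 4 (move_left): buffer="amhjdwzdwskj" (len 12), cursors c1@5 c2@8 c3@8, authorship ....11.22...
After op 5 (move_left): buffer="amhjdwzdwskj" (len 12), cursors c1@4 c2@7 c3@7, authorship ....11.22...
After op 6 (move_right): buffer="amhjdwzdwskj" (len 12), cursors c1@5 c2@8 c3@8, authorship ....11.22...
After op 7 (insert('d')): buffer="amhjddwzdddwskj" (len 15), cursors c1@6 c2@11 c3@11, authorship ....111.2232...
After op 8 (insert('o')): buffer="amhjddowzdddoowskj" (len 18), cursors c1@7 c2@14 c3@14, authorship ....1111.223232...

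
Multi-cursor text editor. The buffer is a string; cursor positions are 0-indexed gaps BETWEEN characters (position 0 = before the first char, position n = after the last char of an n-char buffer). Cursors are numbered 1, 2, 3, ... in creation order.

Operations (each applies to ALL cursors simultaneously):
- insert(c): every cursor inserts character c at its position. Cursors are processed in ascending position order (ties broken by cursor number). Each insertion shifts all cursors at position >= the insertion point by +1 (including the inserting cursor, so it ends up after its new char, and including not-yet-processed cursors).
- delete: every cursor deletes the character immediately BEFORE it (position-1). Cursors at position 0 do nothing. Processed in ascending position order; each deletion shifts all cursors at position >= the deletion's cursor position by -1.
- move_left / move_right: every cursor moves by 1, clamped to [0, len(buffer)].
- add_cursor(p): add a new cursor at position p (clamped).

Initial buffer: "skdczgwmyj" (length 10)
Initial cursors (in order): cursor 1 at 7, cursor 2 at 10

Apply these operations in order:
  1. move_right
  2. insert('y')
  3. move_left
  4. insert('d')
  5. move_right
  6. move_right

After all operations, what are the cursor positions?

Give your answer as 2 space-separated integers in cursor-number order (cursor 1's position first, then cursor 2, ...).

After op 1 (move_right): buffer="skdczgwmyj" (len 10), cursors c1@8 c2@10, authorship ..........
After op 2 (insert('y')): buffer="skdczgwmyyjy" (len 12), cursors c1@9 c2@12, authorship ........1..2
After op 3 (move_left): buffer="skdczgwmyyjy" (len 12), cursors c1@8 c2@11, authorship ........1..2
After op 4 (insert('d')): buffer="skdczgwmdyyjdy" (len 14), cursors c1@9 c2@13, authorship ........11..22
After op 5 (move_right): buffer="skdczgwmdyyjdy" (len 14), cursors c1@10 c2@14, authorship ........11..22
After op 6 (move_right): buffer="skdczgwmdyyjdy" (len 14), cursors c1@11 c2@14, authorship ........11..22

Answer: 11 14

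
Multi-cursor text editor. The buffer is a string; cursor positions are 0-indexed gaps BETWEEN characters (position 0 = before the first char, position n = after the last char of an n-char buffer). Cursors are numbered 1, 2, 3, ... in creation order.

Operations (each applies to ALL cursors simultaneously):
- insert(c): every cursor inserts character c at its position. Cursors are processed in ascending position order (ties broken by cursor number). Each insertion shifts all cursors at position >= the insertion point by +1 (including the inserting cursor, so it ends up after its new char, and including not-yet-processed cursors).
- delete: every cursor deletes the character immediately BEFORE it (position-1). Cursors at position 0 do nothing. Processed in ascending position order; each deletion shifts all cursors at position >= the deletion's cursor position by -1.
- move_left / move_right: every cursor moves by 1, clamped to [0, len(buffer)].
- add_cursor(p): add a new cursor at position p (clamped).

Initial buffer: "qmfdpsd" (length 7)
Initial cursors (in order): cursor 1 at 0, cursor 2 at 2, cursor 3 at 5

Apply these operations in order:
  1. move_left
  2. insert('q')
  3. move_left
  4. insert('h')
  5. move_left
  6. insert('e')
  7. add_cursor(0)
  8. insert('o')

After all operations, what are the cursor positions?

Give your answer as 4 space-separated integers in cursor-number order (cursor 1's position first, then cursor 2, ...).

Answer: 3 8 15 1

Derivation:
After op 1 (move_left): buffer="qmfdpsd" (len 7), cursors c1@0 c2@1 c3@4, authorship .......
After op 2 (insert('q')): buffer="qqqmfdqpsd" (len 10), cursors c1@1 c2@3 c3@7, authorship 1.2...3...
After op 3 (move_left): buffer="qqqmfdqpsd" (len 10), cursors c1@0 c2@2 c3@6, authorship 1.2...3...
After op 4 (insert('h')): buffer="hqqhqmfdhqpsd" (len 13), cursors c1@1 c2@4 c3@9, authorship 11.22...33...
After op 5 (move_left): buffer="hqqhqmfdhqpsd" (len 13), cursors c1@0 c2@3 c3@8, authorship 11.22...33...
After op 6 (insert('e')): buffer="ehqqehqmfdehqpsd" (len 16), cursors c1@1 c2@5 c3@11, authorship 111.222...333...
After op 7 (add_cursor(0)): buffer="ehqqehqmfdehqpsd" (len 16), cursors c4@0 c1@1 c2@5 c3@11, authorship 111.222...333...
After op 8 (insert('o')): buffer="oeohqqeohqmfdeohqpsd" (len 20), cursors c4@1 c1@3 c2@8 c3@15, authorship 41111.2222...3333...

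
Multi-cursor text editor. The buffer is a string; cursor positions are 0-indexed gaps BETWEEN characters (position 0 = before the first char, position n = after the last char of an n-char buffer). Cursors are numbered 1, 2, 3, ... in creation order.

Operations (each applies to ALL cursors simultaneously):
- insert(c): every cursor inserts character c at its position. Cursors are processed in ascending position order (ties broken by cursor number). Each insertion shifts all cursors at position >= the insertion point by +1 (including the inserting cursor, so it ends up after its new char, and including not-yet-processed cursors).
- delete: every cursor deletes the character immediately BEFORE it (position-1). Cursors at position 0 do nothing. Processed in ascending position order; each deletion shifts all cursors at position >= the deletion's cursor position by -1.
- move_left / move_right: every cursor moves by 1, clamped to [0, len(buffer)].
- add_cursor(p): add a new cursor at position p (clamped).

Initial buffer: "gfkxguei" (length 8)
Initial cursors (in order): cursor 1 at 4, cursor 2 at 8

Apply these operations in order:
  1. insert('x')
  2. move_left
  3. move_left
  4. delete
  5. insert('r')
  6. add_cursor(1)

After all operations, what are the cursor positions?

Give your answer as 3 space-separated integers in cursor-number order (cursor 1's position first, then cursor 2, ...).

Answer: 3 8 1

Derivation:
After op 1 (insert('x')): buffer="gfkxxgueix" (len 10), cursors c1@5 c2@10, authorship ....1....2
After op 2 (move_left): buffer="gfkxxgueix" (len 10), cursors c1@4 c2@9, authorship ....1....2
After op 3 (move_left): buffer="gfkxxgueix" (len 10), cursors c1@3 c2@8, authorship ....1....2
After op 4 (delete): buffer="gfxxguix" (len 8), cursors c1@2 c2@6, authorship ...1...2
After op 5 (insert('r')): buffer="gfrxxgurix" (len 10), cursors c1@3 c2@8, authorship ..1.1..2.2
After op 6 (add_cursor(1)): buffer="gfrxxgurix" (len 10), cursors c3@1 c1@3 c2@8, authorship ..1.1..2.2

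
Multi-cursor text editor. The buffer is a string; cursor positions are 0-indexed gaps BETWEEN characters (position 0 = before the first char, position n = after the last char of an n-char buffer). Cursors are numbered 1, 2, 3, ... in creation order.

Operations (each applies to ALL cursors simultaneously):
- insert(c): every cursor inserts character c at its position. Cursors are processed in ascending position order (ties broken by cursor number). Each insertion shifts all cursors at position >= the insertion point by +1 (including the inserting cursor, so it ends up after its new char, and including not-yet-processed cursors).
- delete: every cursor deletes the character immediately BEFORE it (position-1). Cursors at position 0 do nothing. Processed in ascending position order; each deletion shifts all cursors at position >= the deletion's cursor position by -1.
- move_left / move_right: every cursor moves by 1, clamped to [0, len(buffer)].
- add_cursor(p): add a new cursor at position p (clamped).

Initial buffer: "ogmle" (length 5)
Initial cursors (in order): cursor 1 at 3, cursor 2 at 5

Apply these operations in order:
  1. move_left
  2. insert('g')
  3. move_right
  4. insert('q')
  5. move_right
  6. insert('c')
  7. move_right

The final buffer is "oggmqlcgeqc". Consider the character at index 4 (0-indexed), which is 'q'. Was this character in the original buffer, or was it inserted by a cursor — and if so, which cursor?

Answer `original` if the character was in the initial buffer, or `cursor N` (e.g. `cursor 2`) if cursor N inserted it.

After op 1 (move_left): buffer="ogmle" (len 5), cursors c1@2 c2@4, authorship .....
After op 2 (insert('g')): buffer="oggmlge" (len 7), cursors c1@3 c2@6, authorship ..1..2.
After op 3 (move_right): buffer="oggmlge" (len 7), cursors c1@4 c2@7, authorship ..1..2.
After op 4 (insert('q')): buffer="oggmqlgeq" (len 9), cursors c1@5 c2@9, authorship ..1.1.2.2
After op 5 (move_right): buffer="oggmqlgeq" (len 9), cursors c1@6 c2@9, authorship ..1.1.2.2
After op 6 (insert('c')): buffer="oggmqlcgeqc" (len 11), cursors c1@7 c2@11, authorship ..1.1.12.22
After op 7 (move_right): buffer="oggmqlcgeqc" (len 11), cursors c1@8 c2@11, authorship ..1.1.12.22
Authorship (.=original, N=cursor N): . . 1 . 1 . 1 2 . 2 2
Index 4: author = 1

Answer: cursor 1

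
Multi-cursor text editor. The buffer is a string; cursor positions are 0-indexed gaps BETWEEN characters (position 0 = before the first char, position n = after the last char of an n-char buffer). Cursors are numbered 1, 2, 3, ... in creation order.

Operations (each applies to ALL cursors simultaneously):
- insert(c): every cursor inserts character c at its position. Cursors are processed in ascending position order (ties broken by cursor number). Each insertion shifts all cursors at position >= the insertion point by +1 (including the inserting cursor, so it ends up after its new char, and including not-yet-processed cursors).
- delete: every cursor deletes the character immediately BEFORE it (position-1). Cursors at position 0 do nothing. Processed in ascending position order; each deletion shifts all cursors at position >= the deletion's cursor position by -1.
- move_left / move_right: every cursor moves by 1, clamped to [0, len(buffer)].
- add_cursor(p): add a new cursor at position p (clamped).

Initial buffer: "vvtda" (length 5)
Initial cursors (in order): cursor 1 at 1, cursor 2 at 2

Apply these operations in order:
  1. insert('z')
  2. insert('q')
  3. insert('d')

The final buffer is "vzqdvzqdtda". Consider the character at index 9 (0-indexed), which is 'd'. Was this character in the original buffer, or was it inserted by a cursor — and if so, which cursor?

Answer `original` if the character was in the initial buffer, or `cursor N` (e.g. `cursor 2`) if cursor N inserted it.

After op 1 (insert('z')): buffer="vzvztda" (len 7), cursors c1@2 c2@4, authorship .1.2...
After op 2 (insert('q')): buffer="vzqvzqtda" (len 9), cursors c1@3 c2@6, authorship .11.22...
After op 3 (insert('d')): buffer="vzqdvzqdtda" (len 11), cursors c1@4 c2@8, authorship .111.222...
Authorship (.=original, N=cursor N): . 1 1 1 . 2 2 2 . . .
Index 9: author = original

Answer: original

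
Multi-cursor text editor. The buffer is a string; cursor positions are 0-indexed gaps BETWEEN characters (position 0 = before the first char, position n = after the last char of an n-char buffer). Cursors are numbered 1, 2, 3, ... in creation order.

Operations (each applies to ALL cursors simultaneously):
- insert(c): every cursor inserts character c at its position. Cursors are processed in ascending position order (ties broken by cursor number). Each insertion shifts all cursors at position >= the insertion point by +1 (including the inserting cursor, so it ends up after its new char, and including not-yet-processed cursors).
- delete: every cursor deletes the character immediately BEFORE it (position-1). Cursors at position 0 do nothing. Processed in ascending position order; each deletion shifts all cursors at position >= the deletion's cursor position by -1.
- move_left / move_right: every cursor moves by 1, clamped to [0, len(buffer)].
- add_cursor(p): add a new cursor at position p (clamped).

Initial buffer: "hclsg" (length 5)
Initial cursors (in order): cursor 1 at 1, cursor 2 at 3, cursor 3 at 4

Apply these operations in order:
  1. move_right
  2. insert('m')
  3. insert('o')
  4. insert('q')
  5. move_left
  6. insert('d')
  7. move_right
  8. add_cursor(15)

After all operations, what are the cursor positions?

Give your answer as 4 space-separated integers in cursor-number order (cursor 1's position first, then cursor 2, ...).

After op 1 (move_right): buffer="hclsg" (len 5), cursors c1@2 c2@4 c3@5, authorship .....
After op 2 (insert('m')): buffer="hcmlsmgm" (len 8), cursors c1@3 c2@6 c3@8, authorship ..1..2.3
After op 3 (insert('o')): buffer="hcmolsmogmo" (len 11), cursors c1@4 c2@8 c3@11, authorship ..11..22.33
After op 4 (insert('q')): buffer="hcmoqlsmoqgmoq" (len 14), cursors c1@5 c2@10 c3@14, authorship ..111..222.333
After op 5 (move_left): buffer="hcmoqlsmoqgmoq" (len 14), cursors c1@4 c2@9 c3@13, authorship ..111..222.333
After op 6 (insert('d')): buffer="hcmodqlsmodqgmodq" (len 17), cursors c1@5 c2@11 c3@16, authorship ..1111..2222.3333
After op 7 (move_right): buffer="hcmodqlsmodqgmodq" (len 17), cursors c1@6 c2@12 c3@17, authorship ..1111..2222.3333
After op 8 (add_cursor(15)): buffer="hcmodqlsmodqgmodq" (len 17), cursors c1@6 c2@12 c4@15 c3@17, authorship ..1111..2222.3333

Answer: 6 12 17 15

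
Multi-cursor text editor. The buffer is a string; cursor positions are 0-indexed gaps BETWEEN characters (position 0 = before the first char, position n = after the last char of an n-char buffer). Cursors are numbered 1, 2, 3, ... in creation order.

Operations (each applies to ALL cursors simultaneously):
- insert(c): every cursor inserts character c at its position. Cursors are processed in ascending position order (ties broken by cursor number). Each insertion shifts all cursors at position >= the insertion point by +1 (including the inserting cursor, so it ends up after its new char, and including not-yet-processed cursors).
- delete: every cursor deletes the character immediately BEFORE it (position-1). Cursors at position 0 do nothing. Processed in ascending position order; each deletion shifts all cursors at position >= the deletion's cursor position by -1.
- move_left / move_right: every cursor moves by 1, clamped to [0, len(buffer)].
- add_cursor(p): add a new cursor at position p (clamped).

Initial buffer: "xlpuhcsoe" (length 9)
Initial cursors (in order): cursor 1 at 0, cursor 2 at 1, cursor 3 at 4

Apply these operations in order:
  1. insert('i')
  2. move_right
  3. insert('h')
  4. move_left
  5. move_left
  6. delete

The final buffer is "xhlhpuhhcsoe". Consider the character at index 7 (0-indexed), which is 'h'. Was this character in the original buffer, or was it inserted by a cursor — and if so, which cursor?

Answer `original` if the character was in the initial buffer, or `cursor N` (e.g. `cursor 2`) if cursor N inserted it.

Answer: cursor 3

Derivation:
After op 1 (insert('i')): buffer="ixilpuihcsoe" (len 12), cursors c1@1 c2@3 c3@7, authorship 1.2...3.....
After op 2 (move_right): buffer="ixilpuihcsoe" (len 12), cursors c1@2 c2@4 c3@8, authorship 1.2...3.....
After op 3 (insert('h')): buffer="ixhilhpuihhcsoe" (len 15), cursors c1@3 c2@6 c3@11, authorship 1.12.2..3.3....
After op 4 (move_left): buffer="ixhilhpuihhcsoe" (len 15), cursors c1@2 c2@5 c3@10, authorship 1.12.2..3.3....
After op 5 (move_left): buffer="ixhilhpuihhcsoe" (len 15), cursors c1@1 c2@4 c3@9, authorship 1.12.2..3.3....
After op 6 (delete): buffer="xhlhpuhhcsoe" (len 12), cursors c1@0 c2@2 c3@6, authorship .1.2...3....
Authorship (.=original, N=cursor N): . 1 . 2 . . . 3 . . . .
Index 7: author = 3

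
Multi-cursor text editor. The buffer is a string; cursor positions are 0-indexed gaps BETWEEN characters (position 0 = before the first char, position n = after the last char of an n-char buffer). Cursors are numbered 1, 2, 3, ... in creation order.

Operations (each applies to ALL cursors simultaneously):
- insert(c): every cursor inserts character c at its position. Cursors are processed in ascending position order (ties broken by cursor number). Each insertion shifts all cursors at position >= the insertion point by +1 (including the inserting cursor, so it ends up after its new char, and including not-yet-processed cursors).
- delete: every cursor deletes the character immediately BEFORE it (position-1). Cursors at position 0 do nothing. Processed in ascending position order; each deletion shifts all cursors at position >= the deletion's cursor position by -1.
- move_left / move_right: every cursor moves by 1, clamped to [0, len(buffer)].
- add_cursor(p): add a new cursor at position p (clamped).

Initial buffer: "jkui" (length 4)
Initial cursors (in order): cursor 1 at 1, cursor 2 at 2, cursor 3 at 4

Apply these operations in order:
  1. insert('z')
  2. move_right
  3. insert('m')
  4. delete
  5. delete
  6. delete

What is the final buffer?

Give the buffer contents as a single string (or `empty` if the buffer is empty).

After op 1 (insert('z')): buffer="jzkzuiz" (len 7), cursors c1@2 c2@4 c3@7, authorship .1.2..3
After op 2 (move_right): buffer="jzkzuiz" (len 7), cursors c1@3 c2@5 c3@7, authorship .1.2..3
After op 3 (insert('m')): buffer="jzkmzumizm" (len 10), cursors c1@4 c2@7 c3@10, authorship .1.12.2.33
After op 4 (delete): buffer="jzkzuiz" (len 7), cursors c1@3 c2@5 c3@7, authorship .1.2..3
After op 5 (delete): buffer="jzzi" (len 4), cursors c1@2 c2@3 c3@4, authorship .12.
After op 6 (delete): buffer="j" (len 1), cursors c1@1 c2@1 c3@1, authorship .

Answer: j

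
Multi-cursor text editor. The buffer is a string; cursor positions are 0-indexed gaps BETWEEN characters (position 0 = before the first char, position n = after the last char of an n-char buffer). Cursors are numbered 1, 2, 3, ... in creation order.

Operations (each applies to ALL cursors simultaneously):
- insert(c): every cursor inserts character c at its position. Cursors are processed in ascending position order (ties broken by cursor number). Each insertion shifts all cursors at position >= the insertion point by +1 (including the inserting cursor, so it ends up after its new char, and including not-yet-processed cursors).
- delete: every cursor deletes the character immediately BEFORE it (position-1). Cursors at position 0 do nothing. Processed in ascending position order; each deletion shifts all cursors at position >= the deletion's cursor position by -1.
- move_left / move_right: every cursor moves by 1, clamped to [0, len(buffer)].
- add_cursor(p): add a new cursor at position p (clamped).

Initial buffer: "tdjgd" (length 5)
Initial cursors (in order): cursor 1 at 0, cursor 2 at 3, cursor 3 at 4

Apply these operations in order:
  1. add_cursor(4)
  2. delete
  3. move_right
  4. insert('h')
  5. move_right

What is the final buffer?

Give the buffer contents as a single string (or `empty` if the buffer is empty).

Answer: thdhhh

Derivation:
After op 1 (add_cursor(4)): buffer="tdjgd" (len 5), cursors c1@0 c2@3 c3@4 c4@4, authorship .....
After op 2 (delete): buffer="td" (len 2), cursors c1@0 c2@1 c3@1 c4@1, authorship ..
After op 3 (move_right): buffer="td" (len 2), cursors c1@1 c2@2 c3@2 c4@2, authorship ..
After op 4 (insert('h')): buffer="thdhhh" (len 6), cursors c1@2 c2@6 c3@6 c4@6, authorship .1.234
After op 5 (move_right): buffer="thdhhh" (len 6), cursors c1@3 c2@6 c3@6 c4@6, authorship .1.234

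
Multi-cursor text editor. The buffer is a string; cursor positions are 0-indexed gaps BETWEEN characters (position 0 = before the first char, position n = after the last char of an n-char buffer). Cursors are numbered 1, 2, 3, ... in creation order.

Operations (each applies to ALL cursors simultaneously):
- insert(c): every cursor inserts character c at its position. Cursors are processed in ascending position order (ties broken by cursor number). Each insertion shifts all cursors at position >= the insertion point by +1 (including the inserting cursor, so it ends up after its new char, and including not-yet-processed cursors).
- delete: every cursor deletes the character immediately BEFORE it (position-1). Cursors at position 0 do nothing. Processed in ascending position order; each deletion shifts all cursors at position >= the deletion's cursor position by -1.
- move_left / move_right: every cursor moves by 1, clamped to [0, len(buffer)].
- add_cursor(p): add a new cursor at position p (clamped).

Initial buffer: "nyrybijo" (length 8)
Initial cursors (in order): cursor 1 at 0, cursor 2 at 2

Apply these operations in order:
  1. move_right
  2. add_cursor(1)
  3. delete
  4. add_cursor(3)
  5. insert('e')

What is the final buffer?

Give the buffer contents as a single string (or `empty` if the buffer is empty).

After op 1 (move_right): buffer="nyrybijo" (len 8), cursors c1@1 c2@3, authorship ........
After op 2 (add_cursor(1)): buffer="nyrybijo" (len 8), cursors c1@1 c3@1 c2@3, authorship ........
After op 3 (delete): buffer="yybijo" (len 6), cursors c1@0 c3@0 c2@1, authorship ......
After op 4 (add_cursor(3)): buffer="yybijo" (len 6), cursors c1@0 c3@0 c2@1 c4@3, authorship ......
After op 5 (insert('e')): buffer="eeyeybeijo" (len 10), cursors c1@2 c3@2 c2@4 c4@7, authorship 13.2..4...

Answer: eeyeybeijo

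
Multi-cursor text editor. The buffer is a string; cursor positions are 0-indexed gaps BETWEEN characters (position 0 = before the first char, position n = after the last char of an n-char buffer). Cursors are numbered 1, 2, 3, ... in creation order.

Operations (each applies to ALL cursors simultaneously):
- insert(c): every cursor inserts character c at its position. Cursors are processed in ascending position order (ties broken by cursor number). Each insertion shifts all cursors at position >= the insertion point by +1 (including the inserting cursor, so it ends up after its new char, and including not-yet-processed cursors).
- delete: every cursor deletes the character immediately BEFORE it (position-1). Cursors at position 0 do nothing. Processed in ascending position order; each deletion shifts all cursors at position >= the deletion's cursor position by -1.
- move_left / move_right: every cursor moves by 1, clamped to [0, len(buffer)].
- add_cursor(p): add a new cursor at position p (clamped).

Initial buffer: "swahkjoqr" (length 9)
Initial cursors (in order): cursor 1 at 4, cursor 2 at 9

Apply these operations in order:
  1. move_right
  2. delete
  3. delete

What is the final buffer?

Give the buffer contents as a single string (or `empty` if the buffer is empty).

After op 1 (move_right): buffer="swahkjoqr" (len 9), cursors c1@5 c2@9, authorship .........
After op 2 (delete): buffer="swahjoq" (len 7), cursors c1@4 c2@7, authorship .......
After op 3 (delete): buffer="swajo" (len 5), cursors c1@3 c2@5, authorship .....

Answer: swajo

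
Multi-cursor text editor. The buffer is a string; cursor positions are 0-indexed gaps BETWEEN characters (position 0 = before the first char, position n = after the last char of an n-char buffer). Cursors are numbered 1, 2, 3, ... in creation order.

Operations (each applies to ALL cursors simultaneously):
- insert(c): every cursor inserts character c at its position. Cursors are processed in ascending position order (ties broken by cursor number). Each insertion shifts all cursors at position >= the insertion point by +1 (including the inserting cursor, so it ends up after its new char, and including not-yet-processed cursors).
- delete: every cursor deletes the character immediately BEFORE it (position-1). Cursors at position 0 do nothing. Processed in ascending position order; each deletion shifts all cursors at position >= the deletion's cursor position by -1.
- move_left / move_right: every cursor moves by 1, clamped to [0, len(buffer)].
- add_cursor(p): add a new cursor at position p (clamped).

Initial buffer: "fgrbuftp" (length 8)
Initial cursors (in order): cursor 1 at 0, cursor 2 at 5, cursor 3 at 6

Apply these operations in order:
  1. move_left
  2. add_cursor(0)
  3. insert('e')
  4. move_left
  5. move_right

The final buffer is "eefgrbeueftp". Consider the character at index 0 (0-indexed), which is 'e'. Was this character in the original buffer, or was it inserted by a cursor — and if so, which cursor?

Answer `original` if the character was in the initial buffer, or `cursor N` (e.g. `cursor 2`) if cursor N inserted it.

After op 1 (move_left): buffer="fgrbuftp" (len 8), cursors c1@0 c2@4 c3@5, authorship ........
After op 2 (add_cursor(0)): buffer="fgrbuftp" (len 8), cursors c1@0 c4@0 c2@4 c3@5, authorship ........
After op 3 (insert('e')): buffer="eefgrbeueftp" (len 12), cursors c1@2 c4@2 c2@7 c3@9, authorship 14....2.3...
After op 4 (move_left): buffer="eefgrbeueftp" (len 12), cursors c1@1 c4@1 c2@6 c3@8, authorship 14....2.3...
After op 5 (move_right): buffer="eefgrbeueftp" (len 12), cursors c1@2 c4@2 c2@7 c3@9, authorship 14....2.3...
Authorship (.=original, N=cursor N): 1 4 . . . . 2 . 3 . . .
Index 0: author = 1

Answer: cursor 1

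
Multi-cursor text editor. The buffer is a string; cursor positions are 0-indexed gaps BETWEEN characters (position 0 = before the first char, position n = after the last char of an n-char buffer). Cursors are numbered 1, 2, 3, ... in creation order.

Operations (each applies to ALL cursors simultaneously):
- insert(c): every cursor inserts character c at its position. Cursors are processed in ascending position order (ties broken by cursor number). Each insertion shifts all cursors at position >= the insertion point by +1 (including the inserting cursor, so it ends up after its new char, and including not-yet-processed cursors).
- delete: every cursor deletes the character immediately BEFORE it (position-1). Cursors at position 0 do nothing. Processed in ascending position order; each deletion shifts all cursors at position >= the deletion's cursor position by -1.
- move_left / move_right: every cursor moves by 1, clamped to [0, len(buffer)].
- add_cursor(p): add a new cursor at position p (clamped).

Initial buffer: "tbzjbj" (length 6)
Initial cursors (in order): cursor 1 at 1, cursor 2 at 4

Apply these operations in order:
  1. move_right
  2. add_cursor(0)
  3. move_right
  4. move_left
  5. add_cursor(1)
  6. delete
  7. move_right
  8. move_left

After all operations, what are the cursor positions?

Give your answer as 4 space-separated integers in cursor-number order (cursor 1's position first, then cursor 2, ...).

Answer: 0 2 0 0

Derivation:
After op 1 (move_right): buffer="tbzjbj" (len 6), cursors c1@2 c2@5, authorship ......
After op 2 (add_cursor(0)): buffer="tbzjbj" (len 6), cursors c3@0 c1@2 c2@5, authorship ......
After op 3 (move_right): buffer="tbzjbj" (len 6), cursors c3@1 c1@3 c2@6, authorship ......
After op 4 (move_left): buffer="tbzjbj" (len 6), cursors c3@0 c1@2 c2@5, authorship ......
After op 5 (add_cursor(1)): buffer="tbzjbj" (len 6), cursors c3@0 c4@1 c1@2 c2@5, authorship ......
After op 6 (delete): buffer="zjj" (len 3), cursors c1@0 c3@0 c4@0 c2@2, authorship ...
After op 7 (move_right): buffer="zjj" (len 3), cursors c1@1 c3@1 c4@1 c2@3, authorship ...
After op 8 (move_left): buffer="zjj" (len 3), cursors c1@0 c3@0 c4@0 c2@2, authorship ...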